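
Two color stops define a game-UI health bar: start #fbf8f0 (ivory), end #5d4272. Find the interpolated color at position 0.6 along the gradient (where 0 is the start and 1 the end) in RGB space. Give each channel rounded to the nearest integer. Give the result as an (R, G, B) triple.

#fbf8f0 → (251, 248, 240); #5d4272 → (93, 66, 114).
R = 251 + 0.6 × (93 − 251) = 251 + 0.6 × -158 = 156.2 → 156
G = 248 + 0.6 × (66 − 248) = 248 + 0.6 × -182 = 138.8 → 139
B = 240 + 0.6 × (114 − 240) = 240 + 0.6 × -126 = 164.4 → 164

(156, 139, 164)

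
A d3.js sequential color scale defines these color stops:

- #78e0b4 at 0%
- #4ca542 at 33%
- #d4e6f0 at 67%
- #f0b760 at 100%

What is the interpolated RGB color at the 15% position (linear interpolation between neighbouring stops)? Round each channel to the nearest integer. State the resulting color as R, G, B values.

15% lies between the 0% and 33% stops, so the local fraction is t = (15 − 0)/(33 − 0) = 15/33 ≈ 0.4545.
#78e0b4 → (120, 224, 180); #4ca542 → (76, 165, 66).
R = 120 + 0.4545 × (76 − 120) = 100.002 → 100
G = 224 + 0.4545 × (165 − 224) = 197.185 → 197
B = 180 + 0.4545 × (66 − 180) = 128.187 → 128

(100, 197, 128)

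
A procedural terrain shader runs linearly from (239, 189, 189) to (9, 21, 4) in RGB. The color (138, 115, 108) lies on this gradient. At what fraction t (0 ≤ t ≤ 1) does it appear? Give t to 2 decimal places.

0.44

Invert the lerp on the R channel (largest span, 230): t = (138 − 239) / (9 − 239) = -101/-230 = 0.43913.
Check on G: (115 − 189)/(21 − 189) = 0.4405 ✓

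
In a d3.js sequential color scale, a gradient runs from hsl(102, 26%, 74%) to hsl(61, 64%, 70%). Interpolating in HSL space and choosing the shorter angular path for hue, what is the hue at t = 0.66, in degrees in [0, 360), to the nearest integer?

Hue arc: Δh = 61 − 102 = -41° (|Δh| ≤ 180, already the shorter path).
H = 102 + 0.66 × (-41) = 74.94 → 75°

75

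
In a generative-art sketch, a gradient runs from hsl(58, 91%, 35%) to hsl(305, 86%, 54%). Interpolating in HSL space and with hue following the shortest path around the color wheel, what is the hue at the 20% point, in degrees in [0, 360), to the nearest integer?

Hue: 305 − 58 = 247°, but |247| > 180 so the shorter arc goes the other way: Δh = 247 − 360 = -113°.
H = 58 + 0.2 × (-113) = 35.4 → 35°

35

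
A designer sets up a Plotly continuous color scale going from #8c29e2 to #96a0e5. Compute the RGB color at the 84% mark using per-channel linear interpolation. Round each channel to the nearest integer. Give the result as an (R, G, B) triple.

#8c29e2 → (140, 41, 226); #96a0e5 → (150, 160, 229).
84% corresponds to t = 0.84.
R = 140 + 0.84 × (150 − 140) = 140 + 0.84 × 10 = 148.4 → 148
G = 41 + 0.84 × (160 − 41) = 41 + 0.84 × 119 = 140.96 → 141
B = 226 + 0.84 × (229 − 226) = 226 + 0.84 × 3 = 228.52 → 229
So the blended color is (148, 141, 229), about #948de5.

(148, 141, 229)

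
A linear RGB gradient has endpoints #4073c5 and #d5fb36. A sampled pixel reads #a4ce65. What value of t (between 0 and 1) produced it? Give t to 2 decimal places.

Invert the lerp on the R channel (largest span, 149): t = (164 − 64) / (213 − 64) = 100/149 = 0.67114.
Check on G: (206 − 115)/(251 − 115) = 0.6691 ✓

0.67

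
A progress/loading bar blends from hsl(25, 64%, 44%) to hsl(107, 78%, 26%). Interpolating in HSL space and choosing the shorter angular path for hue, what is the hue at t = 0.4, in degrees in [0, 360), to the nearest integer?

Hue arc: Δh = 107 − 25 = 82° (|Δh| ≤ 180, already the shorter path).
H = 25 + 0.4 × (82) = 57.8 → 58°

58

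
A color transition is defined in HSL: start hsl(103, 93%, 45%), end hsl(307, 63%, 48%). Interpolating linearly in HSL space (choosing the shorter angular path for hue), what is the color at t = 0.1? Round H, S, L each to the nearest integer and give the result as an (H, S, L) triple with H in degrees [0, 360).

Hue: 307 − 103 = 204°, but |204| > 180 so the shorter arc goes the other way: Δh = 204 − 360 = -156°.
H = 103 + 0.1 × (-156) = 87.4 → 87°
S = 93 + 0.1 × (63 − 93) = 90 → 90%
L = 45 + 0.1 × (48 − 45) = 45.3 → 45%

(87, 90, 45)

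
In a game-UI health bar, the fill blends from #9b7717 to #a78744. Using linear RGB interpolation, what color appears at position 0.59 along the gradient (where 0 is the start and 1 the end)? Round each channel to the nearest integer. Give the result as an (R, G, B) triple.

#9b7717 → (155, 119, 23); #a78744 → (167, 135, 68).
R = 155 + 0.59 × (167 − 155) = 155 + 0.59 × 12 = 162.08 → 162
G = 119 + 0.59 × (135 − 119) = 119 + 0.59 × 16 = 128.44 → 128
B = 23 + 0.59 × (68 − 23) = 23 + 0.59 × 45 = 49.55 → 50

(162, 128, 50)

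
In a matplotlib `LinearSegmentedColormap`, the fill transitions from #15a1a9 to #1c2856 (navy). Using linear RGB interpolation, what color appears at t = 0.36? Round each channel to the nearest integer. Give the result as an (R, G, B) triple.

(24, 117, 139)

#15a1a9 → (21, 161, 169); #1c2856 → (28, 40, 86).
R = 21 + 0.36 × (28 − 21) = 21 + 0.36 × 7 = 23.52 → 24
G = 161 + 0.36 × (40 − 161) = 161 + 0.36 × -121 = 117.44 → 117
B = 169 + 0.36 × (86 − 169) = 169 + 0.36 × -83 = 139.12 → 139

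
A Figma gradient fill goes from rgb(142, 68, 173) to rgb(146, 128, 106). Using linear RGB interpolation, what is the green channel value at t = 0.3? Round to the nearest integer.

86

G = 68 + 0.3 × (128 − 68) = 86 → 86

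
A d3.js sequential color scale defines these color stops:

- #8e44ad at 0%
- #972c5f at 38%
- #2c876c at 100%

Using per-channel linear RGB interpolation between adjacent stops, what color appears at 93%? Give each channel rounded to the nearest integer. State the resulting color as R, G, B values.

93% lies between the 38% and 100% stops, so the local fraction is t = (93 − 38)/(100 − 38) = 55/62 ≈ 0.8871.
#972c5f → (151, 44, 95); #2c876c → (44, 135, 108).
R = 151 + 0.8871 × (44 − 151) = 56.08 → 56
G = 44 + 0.8871 × (135 − 44) = 124.726 → 125
B = 95 + 0.8871 × (108 − 95) = 106.532 → 107

(56, 125, 107)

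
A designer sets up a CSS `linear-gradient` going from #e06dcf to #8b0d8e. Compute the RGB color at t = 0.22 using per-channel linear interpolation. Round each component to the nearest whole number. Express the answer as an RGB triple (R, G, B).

#e06dcf → (224, 109, 207); #8b0d8e → (139, 13, 142).
R = 224 + 0.22 × (139 − 224) = 224 + 0.22 × -85 = 205.3 → 205
G = 109 + 0.22 × (13 − 109) = 109 + 0.22 × -96 = 87.88 → 88
B = 207 + 0.22 × (142 − 207) = 207 + 0.22 × -65 = 192.7 → 193

(205, 88, 193)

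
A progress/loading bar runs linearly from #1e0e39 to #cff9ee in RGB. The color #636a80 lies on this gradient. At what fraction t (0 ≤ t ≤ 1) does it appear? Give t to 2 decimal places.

0.39

Invert the lerp on the G channel (largest span, 235): t = (106 − 14) / (249 − 14) = 92/235 = 0.39149.
Check on R: (99 − 30)/(207 − 30) = 0.3898 ✓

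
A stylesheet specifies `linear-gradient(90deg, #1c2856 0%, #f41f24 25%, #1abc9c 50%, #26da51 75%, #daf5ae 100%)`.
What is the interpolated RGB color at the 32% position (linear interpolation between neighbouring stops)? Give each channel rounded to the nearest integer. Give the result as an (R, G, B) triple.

32% lies between the 25% and 50% stops, so the local fraction is t = (32 − 25)/(50 − 25) = 7/25 ≈ 0.28.
#f41f24 → (244, 31, 36); #1abc9c → (26, 188, 156).
R = 244 + 0.28 × (26 − 244) = 182.96 → 183
G = 31 + 0.28 × (188 − 31) = 74.96 → 75
B = 36 + 0.28 × (156 − 36) = 69.6 → 70

(183, 75, 70)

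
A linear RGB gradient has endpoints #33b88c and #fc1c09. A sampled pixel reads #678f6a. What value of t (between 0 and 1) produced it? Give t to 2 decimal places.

0.26

Invert the lerp on the R channel (largest span, 201): t = (103 − 51) / (252 − 51) = 52/201 = 0.25871.
Check on G: (143 − 184)/(28 − 184) = 0.2628 ✓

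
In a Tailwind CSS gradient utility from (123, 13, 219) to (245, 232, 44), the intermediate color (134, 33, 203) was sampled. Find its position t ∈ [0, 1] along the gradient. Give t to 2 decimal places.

Invert the lerp on the G channel (largest span, 219): t = (33 − 13) / (232 − 13) = 20/219 = 0.091324.
Check on R: (134 − 123)/(245 − 123) = 0.09016 ✓

0.09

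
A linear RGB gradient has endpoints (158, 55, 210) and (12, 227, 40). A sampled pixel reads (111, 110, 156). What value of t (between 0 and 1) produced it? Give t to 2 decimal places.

0.32

Invert the lerp on the G channel (largest span, 172): t = (110 − 55) / (227 − 55) = 55/172 = 0.31977.
Check on R: (111 − 158)/(12 − 158) = 0.3219 ✓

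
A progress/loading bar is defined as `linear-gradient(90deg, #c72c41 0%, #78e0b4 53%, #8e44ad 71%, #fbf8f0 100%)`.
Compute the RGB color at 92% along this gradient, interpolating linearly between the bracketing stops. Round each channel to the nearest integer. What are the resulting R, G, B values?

92% lies between the 71% and 100% stops, so the local fraction is t = (92 − 71)/(100 − 71) = 21/29 ≈ 0.7241.
#8e44ad → (142, 68, 173); #fbf8f0 → (251, 248, 240).
R = 142 + 0.7241 × (251 − 142) = 220.927 → 221
G = 68 + 0.7241 × (248 − 68) = 198.338 → 198
B = 173 + 0.7241 × (240 − 173) = 221.515 → 222

(221, 198, 222)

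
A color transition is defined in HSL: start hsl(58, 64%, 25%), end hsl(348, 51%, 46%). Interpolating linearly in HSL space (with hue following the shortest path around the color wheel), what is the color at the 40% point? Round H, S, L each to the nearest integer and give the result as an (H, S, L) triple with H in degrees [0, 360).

(30, 59, 33)

Hue: 348 − 58 = 290°, but |290| > 180 so the shorter arc goes the other way: Δh = 290 − 360 = -70°.
H = 58 + 0.4 × (-70) = 30 → 30°
S = 64 + 0.4 × (51 − 64) = 58.8 → 59%
L = 25 + 0.4 × (46 − 25) = 33.4 → 33%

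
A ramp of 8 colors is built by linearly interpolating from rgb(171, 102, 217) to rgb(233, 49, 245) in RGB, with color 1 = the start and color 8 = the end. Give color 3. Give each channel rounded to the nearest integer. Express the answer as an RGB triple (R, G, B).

With 8 swatches and endpoints inclusive, swatch 3 sits at t = (3 − 1)/(8 − 1) = 2/7 ≈ 0.2857.
R = 171 + 0.2857 × (233 − 171) = 188.713 → 189
G = 102 + 0.2857 × (49 − 102) = 86.858 → 87
B = 217 + 0.2857 × (245 − 217) = 225 → 225

(189, 87, 225)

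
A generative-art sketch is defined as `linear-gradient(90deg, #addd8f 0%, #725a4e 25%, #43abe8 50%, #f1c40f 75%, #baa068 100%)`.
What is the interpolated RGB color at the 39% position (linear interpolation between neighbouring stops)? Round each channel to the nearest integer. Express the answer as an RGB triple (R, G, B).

39% lies between the 25% and 50% stops, so the local fraction is t = (39 − 25)/(50 − 25) = 14/25 ≈ 0.56.
#725a4e → (114, 90, 78); #43abe8 → (67, 171, 232).
R = 114 + 0.56 × (67 − 114) = 87.68 → 88
G = 90 + 0.56 × (171 − 90) = 135.36 → 135
B = 78 + 0.56 × (232 − 78) = 164.24 → 164

(88, 135, 164)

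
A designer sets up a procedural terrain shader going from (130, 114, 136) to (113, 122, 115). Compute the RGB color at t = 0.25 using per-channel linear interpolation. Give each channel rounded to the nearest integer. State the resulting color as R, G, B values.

(126, 116, 131)

R = 130 + 0.25 × (113 − 130) = 130 + 0.25 × -17 = 125.75 → 126
G = 114 + 0.25 × (122 − 114) = 114 + 0.25 × 8 = 116 → 116
B = 136 + 0.25 × (115 − 136) = 136 + 0.25 × -21 = 130.75 → 131
So the blended color is (126, 116, 131), about #7e7483.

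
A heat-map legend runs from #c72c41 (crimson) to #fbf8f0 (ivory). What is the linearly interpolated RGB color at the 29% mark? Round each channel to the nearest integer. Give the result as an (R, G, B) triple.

(214, 103, 116)

#c72c41 → (199, 44, 65); #fbf8f0 → (251, 248, 240).
29% corresponds to t = 0.29.
R = 199 + 0.29 × (251 − 199) = 199 + 0.29 × 52 = 214.08 → 214
G = 44 + 0.29 × (248 − 44) = 44 + 0.29 × 204 = 103.16 → 103
B = 65 + 0.29 × (240 − 65) = 65 + 0.29 × 175 = 115.75 → 116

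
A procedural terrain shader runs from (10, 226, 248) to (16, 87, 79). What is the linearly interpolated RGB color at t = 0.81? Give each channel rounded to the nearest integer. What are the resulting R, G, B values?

R = 10 + 0.81 × (16 − 10) = 10 + 0.81 × 6 = 14.86 → 15
G = 226 + 0.81 × (87 − 226) = 226 + 0.81 × -139 = 113.41 → 113
B = 248 + 0.81 × (79 − 248) = 248 + 0.81 × -169 = 111.11 → 111

(15, 113, 111)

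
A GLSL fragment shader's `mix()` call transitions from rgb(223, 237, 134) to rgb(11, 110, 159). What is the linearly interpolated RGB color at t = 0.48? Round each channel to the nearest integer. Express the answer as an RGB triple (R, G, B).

R = 223 + 0.48 × (11 − 223) = 223 + 0.48 × -212 = 121.24 → 121
G = 237 + 0.48 × (110 − 237) = 237 + 0.48 × -127 = 176.04 → 176
B = 134 + 0.48 × (159 − 134) = 134 + 0.48 × 25 = 146 → 146

(121, 176, 146)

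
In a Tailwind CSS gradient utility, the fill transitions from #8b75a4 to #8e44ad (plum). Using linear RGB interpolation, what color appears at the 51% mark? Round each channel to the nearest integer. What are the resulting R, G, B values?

#8b75a4 → (139, 117, 164); #8e44ad → (142, 68, 173).
51% corresponds to t = 0.51.
R = 139 + 0.51 × (142 − 139) = 139 + 0.51 × 3 = 140.53 → 141
G = 117 + 0.51 × (68 − 117) = 117 + 0.51 × -49 = 92.01 → 92
B = 164 + 0.51 × (173 − 164) = 164 + 0.51 × 9 = 168.59 → 169

(141, 92, 169)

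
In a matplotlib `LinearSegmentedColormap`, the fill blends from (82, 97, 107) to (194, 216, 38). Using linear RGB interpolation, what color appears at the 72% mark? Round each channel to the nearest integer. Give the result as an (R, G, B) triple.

72% corresponds to t = 0.72.
R = 82 + 0.72 × (194 − 82) = 82 + 0.72 × 112 = 162.64 → 163
G = 97 + 0.72 × (216 − 97) = 97 + 0.72 × 119 = 182.68 → 183
B = 107 + 0.72 × (38 − 107) = 107 + 0.72 × -69 = 57.32 → 57
So the blended color is (163, 183, 57), about #a3b739.

(163, 183, 57)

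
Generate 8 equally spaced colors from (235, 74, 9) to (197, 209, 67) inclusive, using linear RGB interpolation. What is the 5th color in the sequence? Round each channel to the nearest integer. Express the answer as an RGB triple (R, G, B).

With 8 swatches and endpoints inclusive, swatch 5 sits at t = (5 − 1)/(8 − 1) = 4/7 ≈ 0.5714.
R = 235 + 0.5714 × (197 − 235) = 213.287 → 213
G = 74 + 0.5714 × (209 − 74) = 151.139 → 151
B = 9 + 0.5714 × (67 − 9) = 42.141 → 42

(213, 151, 42)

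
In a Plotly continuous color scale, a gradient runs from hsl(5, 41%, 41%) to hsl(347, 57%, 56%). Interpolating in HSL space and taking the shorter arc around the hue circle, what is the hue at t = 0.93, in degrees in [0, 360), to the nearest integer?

Hue: 347 − 5 = 342°, but |342| > 180 so the shorter arc goes the other way: Δh = 342 − 360 = -18°.
H = 5 + 0.93 × (-18) = -11.74 → -12 → -12 mod 360 = 348°

348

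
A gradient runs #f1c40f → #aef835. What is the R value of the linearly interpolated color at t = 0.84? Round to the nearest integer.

185

R₁ = 241 (from #f1c40f), R₂ = 174 (from #aef835).
R = 241 + 0.84 × (174 − 241) = 184.72 → 185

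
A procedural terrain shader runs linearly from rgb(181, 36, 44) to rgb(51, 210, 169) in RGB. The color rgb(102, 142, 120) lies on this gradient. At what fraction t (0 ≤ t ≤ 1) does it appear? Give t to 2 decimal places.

Invert the lerp on the G channel (largest span, 174): t = (142 − 36) / (210 − 36) = 106/174 = 0.6092.
Check on R: (102 − 181)/(51 − 181) = 0.6077 ✓

0.61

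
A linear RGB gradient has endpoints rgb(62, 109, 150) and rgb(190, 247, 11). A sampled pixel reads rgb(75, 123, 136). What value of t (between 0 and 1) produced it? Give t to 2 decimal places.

0.10

Invert the lerp on the B channel (largest span, 139): t = (136 − 150) / (11 − 150) = -14/-139 = 0.10072.
Check on R: (75 − 62)/(190 − 62) = 0.1016 ✓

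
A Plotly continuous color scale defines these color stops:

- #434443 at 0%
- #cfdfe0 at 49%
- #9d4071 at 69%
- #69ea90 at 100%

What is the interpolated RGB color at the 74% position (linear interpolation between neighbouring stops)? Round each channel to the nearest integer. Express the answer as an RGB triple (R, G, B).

(149, 91, 118)

74% lies between the 69% and 100% stops, so the local fraction is t = (74 − 69)/(100 − 69) = 5/31 ≈ 0.1613.
#9d4071 → (157, 64, 113); #69ea90 → (105, 234, 144).
R = 157 + 0.1613 × (105 − 157) = 148.612 → 149
G = 64 + 0.1613 × (234 − 64) = 91.421 → 91
B = 113 + 0.1613 × (144 − 113) = 118 → 118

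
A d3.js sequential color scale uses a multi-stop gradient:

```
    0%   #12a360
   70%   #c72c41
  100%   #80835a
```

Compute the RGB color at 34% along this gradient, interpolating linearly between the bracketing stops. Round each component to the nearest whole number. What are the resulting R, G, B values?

34% lies between the 0% and 70% stops, so the local fraction is t = (34 − 0)/(70 − 0) = 34/70 ≈ 0.4857.
#12a360 → (18, 163, 96); #c72c41 → (199, 44, 65).
R = 18 + 0.4857 × (199 − 18) = 105.912 → 106
G = 163 + 0.4857 × (44 − 163) = 105.202 → 105
B = 96 + 0.4857 × (65 − 96) = 80.943 → 81

(106, 105, 81)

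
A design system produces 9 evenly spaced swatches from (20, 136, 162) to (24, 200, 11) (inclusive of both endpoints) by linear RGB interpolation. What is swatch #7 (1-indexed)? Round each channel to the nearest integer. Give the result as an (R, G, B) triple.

With 9 swatches and endpoints inclusive, swatch 7 sits at t = (7 − 1)/(9 − 1) = 6/8 ≈ 0.75.
R = 20 + 0.75 × (24 − 20) = 23 → 23
G = 136 + 0.75 × (200 − 136) = 184 → 184
B = 162 + 0.75 × (11 − 162) = 48.75 → 49

(23, 184, 49)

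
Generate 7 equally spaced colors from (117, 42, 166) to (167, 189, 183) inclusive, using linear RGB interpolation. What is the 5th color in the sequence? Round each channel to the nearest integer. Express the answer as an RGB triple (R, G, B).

With 7 swatches and endpoints inclusive, swatch 5 sits at t = (5 − 1)/(7 − 1) = 4/6 ≈ 0.6667.
R = 117 + 0.6667 × (167 − 117) = 150.335 → 150
G = 42 + 0.6667 × (189 − 42) = 140.005 → 140
B = 166 + 0.6667 × (183 − 166) = 177.334 → 177

(150, 140, 177)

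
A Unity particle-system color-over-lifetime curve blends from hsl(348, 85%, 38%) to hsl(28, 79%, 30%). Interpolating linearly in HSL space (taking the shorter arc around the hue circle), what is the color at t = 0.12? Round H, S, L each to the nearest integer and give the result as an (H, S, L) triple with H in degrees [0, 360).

(353, 84, 37)

Hue: 28 − 348 = -320°, but |-320| > 180 so the shorter arc goes the other way: Δh = -320 + 360 = 40°.
H = 348 + 0.12 × (40) = 352.8 → 353°
S = 85 + 0.12 × (79 − 85) = 84.28 → 84%
L = 38 + 0.12 × (30 − 38) = 37.04 → 37%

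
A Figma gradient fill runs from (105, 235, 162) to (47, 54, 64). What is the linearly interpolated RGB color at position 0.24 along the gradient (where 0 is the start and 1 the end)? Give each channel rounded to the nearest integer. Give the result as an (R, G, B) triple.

(91, 192, 138)

R = 105 + 0.24 × (47 − 105) = 105 + 0.24 × -58 = 91.08 → 91
G = 235 + 0.24 × (54 − 235) = 235 + 0.24 × -181 = 191.56 → 192
B = 162 + 0.24 × (64 − 162) = 162 + 0.24 × -98 = 138.48 → 138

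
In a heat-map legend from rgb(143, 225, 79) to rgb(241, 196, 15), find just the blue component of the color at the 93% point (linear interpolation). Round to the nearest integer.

B = 79 + 0.93 × (15 − 79) = 19.48 → 19

19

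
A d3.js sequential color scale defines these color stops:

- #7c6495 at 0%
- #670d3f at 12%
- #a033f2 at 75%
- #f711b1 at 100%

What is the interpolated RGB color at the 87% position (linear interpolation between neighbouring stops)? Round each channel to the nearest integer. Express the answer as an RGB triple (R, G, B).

87% lies between the 75% and 100% stops, so the local fraction is t = (87 − 75)/(100 − 75) = 12/25 ≈ 0.48.
#a033f2 → (160, 51, 242); #f711b1 → (247, 17, 177).
R = 160 + 0.48 × (247 − 160) = 201.76 → 202
G = 51 + 0.48 × (17 − 51) = 34.68 → 35
B = 242 + 0.48 × (177 − 242) = 210.8 → 211

(202, 35, 211)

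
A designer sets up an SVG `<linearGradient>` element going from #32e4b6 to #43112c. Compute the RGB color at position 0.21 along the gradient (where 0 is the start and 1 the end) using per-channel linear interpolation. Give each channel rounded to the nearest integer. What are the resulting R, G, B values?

#32e4b6 → (50, 228, 182); #43112c → (67, 17, 44).
R = 50 + 0.21 × (67 − 50) = 50 + 0.21 × 17 = 53.57 → 54
G = 228 + 0.21 × (17 − 228) = 228 + 0.21 × -211 = 183.69 → 184
B = 182 + 0.21 × (44 − 182) = 182 + 0.21 × -138 = 153.02 → 153

(54, 184, 153)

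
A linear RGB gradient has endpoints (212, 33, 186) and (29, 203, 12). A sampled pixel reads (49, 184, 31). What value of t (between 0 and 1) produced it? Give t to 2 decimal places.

0.89

Invert the lerp on the R channel (largest span, 183): t = (49 − 212) / (29 − 212) = -163/-183 = 0.89071.
Check on G: (184 − 33)/(203 − 33) = 0.8882 ✓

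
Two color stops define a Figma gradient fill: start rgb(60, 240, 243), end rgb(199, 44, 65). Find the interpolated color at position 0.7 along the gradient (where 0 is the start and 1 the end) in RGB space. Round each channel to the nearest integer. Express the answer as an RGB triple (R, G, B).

(157, 103, 118)

R = 60 + 0.7 × (199 − 60) = 60 + 0.7 × 139 = 157.3 → 157
G = 240 + 0.7 × (44 − 240) = 240 + 0.7 × -196 = 102.8 → 103
B = 243 + 0.7 × (65 − 243) = 243 + 0.7 × -178 = 118.4 → 118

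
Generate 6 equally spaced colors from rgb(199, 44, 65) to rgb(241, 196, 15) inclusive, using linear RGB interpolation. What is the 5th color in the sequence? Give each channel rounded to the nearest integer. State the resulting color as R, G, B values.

With 6 swatches and endpoints inclusive, swatch 5 sits at t = (5 − 1)/(6 − 1) = 4/5 ≈ 0.8.
R = 199 + 0.8 × (241 − 199) = 232.6 → 233
G = 44 + 0.8 × (196 − 44) = 165.6 → 166
B = 65 + 0.8 × (15 − 65) = 25 → 25

(233, 166, 25)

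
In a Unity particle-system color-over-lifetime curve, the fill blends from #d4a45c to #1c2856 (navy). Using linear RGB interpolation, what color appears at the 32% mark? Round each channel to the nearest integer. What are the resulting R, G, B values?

#d4a45c → (212, 164, 92); #1c2856 → (28, 40, 86).
32% corresponds to t = 0.32.
R = 212 + 0.32 × (28 − 212) = 212 + 0.32 × -184 = 153.12 → 153
G = 164 + 0.32 × (40 − 164) = 164 + 0.32 × -124 = 124.32 → 124
B = 92 + 0.32 × (86 − 92) = 92 + 0.32 × -6 = 90.08 → 90

(153, 124, 90)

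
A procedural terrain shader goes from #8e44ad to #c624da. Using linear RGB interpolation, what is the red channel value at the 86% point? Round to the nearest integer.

190

R₁ = 142 (from #8e44ad), R₂ = 198 (from #c624da).
R = 142 + 0.86 × (198 − 142) = 190.16 → 190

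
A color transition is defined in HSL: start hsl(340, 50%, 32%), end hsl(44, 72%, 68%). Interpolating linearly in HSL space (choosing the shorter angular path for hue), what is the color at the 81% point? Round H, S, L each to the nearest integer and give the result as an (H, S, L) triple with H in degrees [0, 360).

Hue: 44 − 340 = -296°, but |-296| > 180 so the shorter arc goes the other way: Δh = -296 + 360 = 64°.
H = 340 + 0.81 × (64) = 391.84 → 392 → 392 mod 360 = 32°
S = 50 + 0.81 × (72 − 50) = 67.82 → 68%
L = 32 + 0.81 × (68 − 32) = 61.16 → 61%

(32, 68, 61)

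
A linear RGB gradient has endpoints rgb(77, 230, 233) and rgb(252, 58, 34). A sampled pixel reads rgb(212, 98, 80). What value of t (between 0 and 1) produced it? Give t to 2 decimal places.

0.77

Invert the lerp on the B channel (largest span, 199): t = (80 − 233) / (34 − 233) = -153/-199 = 0.76884.
Check on R: (212 − 77)/(252 − 77) = 0.7714 ✓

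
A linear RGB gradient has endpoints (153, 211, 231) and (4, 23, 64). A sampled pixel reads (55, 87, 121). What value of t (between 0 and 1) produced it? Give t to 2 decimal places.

Invert the lerp on the G channel (largest span, 188): t = (87 − 211) / (23 − 211) = -124/-188 = 0.65957.
Check on R: (55 − 153)/(4 − 153) = 0.6577 ✓

0.66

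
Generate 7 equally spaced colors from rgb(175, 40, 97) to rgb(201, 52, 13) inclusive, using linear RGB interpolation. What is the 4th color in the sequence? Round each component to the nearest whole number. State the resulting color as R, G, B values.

(188, 46, 55)

With 7 swatches and endpoints inclusive, swatch 4 sits at t = (4 − 1)/(7 − 1) = 3/6 ≈ 0.5.
R = 175 + 0.5 × (201 − 175) = 188 → 188
G = 40 + 0.5 × (52 − 40) = 46 → 46
B = 97 + 0.5 × (13 − 97) = 55 → 55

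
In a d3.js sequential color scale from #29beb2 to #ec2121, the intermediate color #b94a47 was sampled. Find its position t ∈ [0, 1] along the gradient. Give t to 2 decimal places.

0.74

Invert the lerp on the R channel (largest span, 195): t = (185 − 41) / (236 − 41) = 144/195 = 0.73846.
Check on G: (74 − 190)/(33 − 190) = 0.7389 ✓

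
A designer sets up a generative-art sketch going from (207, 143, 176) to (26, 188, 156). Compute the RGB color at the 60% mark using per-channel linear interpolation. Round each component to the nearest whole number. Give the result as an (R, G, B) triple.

60% corresponds to t = 0.6.
R = 207 + 0.6 × (26 − 207) = 207 + 0.6 × -181 = 98.4 → 98
G = 143 + 0.6 × (188 − 143) = 143 + 0.6 × 45 = 170 → 170
B = 176 + 0.6 × (156 − 176) = 176 + 0.6 × -20 = 164 → 164

(98, 170, 164)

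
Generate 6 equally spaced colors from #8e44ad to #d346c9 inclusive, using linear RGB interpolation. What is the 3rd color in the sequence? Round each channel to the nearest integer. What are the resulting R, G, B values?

With 6 swatches and endpoints inclusive, swatch 3 sits at t = (3 − 1)/(6 − 1) = 2/5 ≈ 0.4.
#8e44ad → (142, 68, 173); #d346c9 → (211, 70, 201).
R = 142 + 0.4 × (211 − 142) = 169.6 → 170
G = 68 + 0.4 × (70 − 68) = 68.8 → 69
B = 173 + 0.4 × (201 − 173) = 184.2 → 184

(170, 69, 184)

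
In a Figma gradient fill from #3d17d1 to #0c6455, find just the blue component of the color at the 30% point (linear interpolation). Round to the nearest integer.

B₁ = 209 (from #3d17d1), B₂ = 85 (from #0c6455).
B = 209 + 0.3 × (85 − 209) = 171.8 → 172

172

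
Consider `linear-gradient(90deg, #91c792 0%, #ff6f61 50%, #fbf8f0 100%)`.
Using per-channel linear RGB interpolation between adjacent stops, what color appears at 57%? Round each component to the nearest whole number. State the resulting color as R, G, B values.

(254, 130, 117)

57% lies between the 50% and 100% stops, so the local fraction is t = (57 − 50)/(100 − 50) = 7/50 ≈ 0.14.
#ff6f61 → (255, 111, 97); #fbf8f0 → (251, 248, 240).
R = 255 + 0.14 × (251 − 255) = 254.44 → 254
G = 111 + 0.14 × (248 − 111) = 130.18 → 130
B = 97 + 0.14 × (240 − 97) = 117.02 → 117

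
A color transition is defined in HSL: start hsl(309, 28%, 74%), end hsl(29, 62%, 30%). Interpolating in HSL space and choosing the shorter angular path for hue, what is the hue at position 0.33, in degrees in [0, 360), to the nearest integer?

Hue: 29 − 309 = -280°, but |-280| > 180 so the shorter arc goes the other way: Δh = -280 + 360 = 80°.
H = 309 + 0.33 × (80) = 335.4 → 335°

335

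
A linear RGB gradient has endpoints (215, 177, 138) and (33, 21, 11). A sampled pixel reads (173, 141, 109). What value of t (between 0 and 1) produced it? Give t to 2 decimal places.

Invert the lerp on the R channel (largest span, 182): t = (173 − 215) / (33 − 215) = -42/-182 = 0.23077.
Check on G: (141 − 177)/(21 − 177) = 0.2308 ✓

0.23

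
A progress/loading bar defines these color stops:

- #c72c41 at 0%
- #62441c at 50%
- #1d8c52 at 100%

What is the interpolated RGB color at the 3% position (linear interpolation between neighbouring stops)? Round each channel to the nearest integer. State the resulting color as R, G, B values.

(193, 45, 63)

3% lies between the 0% and 50% stops, so the local fraction is t = (3 − 0)/(50 − 0) = 3/50 ≈ 0.06.
#c72c41 → (199, 44, 65); #62441c → (98, 68, 28).
R = 199 + 0.06 × (98 − 199) = 192.94 → 193
G = 44 + 0.06 × (68 − 44) = 45.44 → 45
B = 65 + 0.06 × (28 − 65) = 62.78 → 63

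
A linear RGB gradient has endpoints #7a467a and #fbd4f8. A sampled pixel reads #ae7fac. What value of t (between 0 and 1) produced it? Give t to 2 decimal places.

0.40

Invert the lerp on the G channel (largest span, 142): t = (127 − 70) / (212 − 70) = 57/142 = 0.40141.
Check on R: (174 − 122)/(251 − 122) = 0.4031 ✓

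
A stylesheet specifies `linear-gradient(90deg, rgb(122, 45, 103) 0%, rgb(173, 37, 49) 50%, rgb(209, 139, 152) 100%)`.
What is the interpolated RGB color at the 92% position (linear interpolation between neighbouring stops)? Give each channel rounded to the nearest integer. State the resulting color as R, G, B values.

92% lies between the 50% and 100% stops, so the local fraction is t = (92 − 50)/(100 − 50) = 42/50 ≈ 0.84.
R = 173 + 0.84 × (209 − 173) = 203.24 → 203
G = 37 + 0.84 × (139 − 37) = 122.68 → 123
B = 49 + 0.84 × (152 − 49) = 135.52 → 136

(203, 123, 136)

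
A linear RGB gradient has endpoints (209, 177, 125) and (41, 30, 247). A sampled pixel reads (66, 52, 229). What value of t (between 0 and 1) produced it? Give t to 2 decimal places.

Invert the lerp on the R channel (largest span, 168): t = (66 − 209) / (41 − 209) = -143/-168 = 0.85119.
Check on G: (52 − 177)/(30 − 177) = 0.8503 ✓

0.85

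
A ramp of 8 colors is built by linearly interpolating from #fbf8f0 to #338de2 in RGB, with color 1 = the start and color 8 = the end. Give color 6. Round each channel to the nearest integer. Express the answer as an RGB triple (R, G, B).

(108, 172, 230)

With 8 swatches and endpoints inclusive, swatch 6 sits at t = (6 − 1)/(8 − 1) = 5/7 ≈ 0.7143.
#fbf8f0 → (251, 248, 240); #338de2 → (51, 141, 226).
R = 251 + 0.7143 × (51 − 251) = 108.14 → 108
G = 248 + 0.7143 × (141 − 248) = 171.57 → 172
B = 240 + 0.7143 × (226 − 240) = 230 → 230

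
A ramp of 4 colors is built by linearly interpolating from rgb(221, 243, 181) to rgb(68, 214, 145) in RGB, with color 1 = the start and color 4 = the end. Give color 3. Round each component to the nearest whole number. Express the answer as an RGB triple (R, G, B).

(119, 224, 157)

With 4 swatches and endpoints inclusive, swatch 3 sits at t = (3 − 1)/(4 − 1) = 2/3 ≈ 0.6667.
R = 221 + 0.6667 × (68 − 221) = 118.995 → 119
G = 243 + 0.6667 × (214 − 243) = 223.666 → 224
B = 181 + 0.6667 × (145 − 181) = 156.999 → 157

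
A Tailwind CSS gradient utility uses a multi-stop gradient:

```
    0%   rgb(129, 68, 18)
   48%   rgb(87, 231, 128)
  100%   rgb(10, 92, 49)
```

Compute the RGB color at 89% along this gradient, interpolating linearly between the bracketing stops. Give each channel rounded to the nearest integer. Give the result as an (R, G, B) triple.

89% lies between the 48% and 100% stops, so the local fraction is t = (89 − 48)/(100 − 48) = 41/52 ≈ 0.7885.
R = 87 + 0.7885 × (10 − 87) = 26.285 → 26
G = 231 + 0.7885 × (92 − 231) = 121.398 → 121
B = 128 + 0.7885 × (49 − 128) = 65.709 → 66

(26, 121, 66)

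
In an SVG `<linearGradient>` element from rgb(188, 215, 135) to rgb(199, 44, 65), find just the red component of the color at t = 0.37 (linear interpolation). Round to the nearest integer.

192

R = 188 + 0.37 × (199 − 188) = 192.07 → 192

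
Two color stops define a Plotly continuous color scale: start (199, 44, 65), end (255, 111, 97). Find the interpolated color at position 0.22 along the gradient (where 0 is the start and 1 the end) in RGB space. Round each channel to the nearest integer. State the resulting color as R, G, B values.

R = 199 + 0.22 × (255 − 199) = 199 + 0.22 × 56 = 211.32 → 211
G = 44 + 0.22 × (111 − 44) = 44 + 0.22 × 67 = 58.74 → 59
B = 65 + 0.22 × (97 − 65) = 65 + 0.22 × 32 = 72.04 → 72

(211, 59, 72)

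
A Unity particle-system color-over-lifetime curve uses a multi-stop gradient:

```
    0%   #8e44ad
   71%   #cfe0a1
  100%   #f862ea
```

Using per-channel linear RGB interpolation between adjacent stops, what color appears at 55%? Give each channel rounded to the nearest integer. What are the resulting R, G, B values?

55% lies between the 0% and 71% stops, so the local fraction is t = (55 − 0)/(71 − 0) = 55/71 ≈ 0.7746.
#8e44ad → (142, 68, 173); #cfe0a1 → (207, 224, 161).
R = 142 + 0.7746 × (207 − 142) = 192.349 → 192
G = 68 + 0.7746 × (224 − 68) = 188.838 → 189
B = 173 + 0.7746 × (161 − 173) = 163.705 → 164

(192, 189, 164)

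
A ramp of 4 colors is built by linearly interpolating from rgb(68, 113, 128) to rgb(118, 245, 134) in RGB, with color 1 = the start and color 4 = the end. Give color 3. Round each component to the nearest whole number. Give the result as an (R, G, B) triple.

(101, 201, 132)

With 4 swatches and endpoints inclusive, swatch 3 sits at t = (3 − 1)/(4 − 1) = 2/3 ≈ 0.6667.
R = 68 + 0.6667 × (118 − 68) = 101.335 → 101
G = 113 + 0.6667 × (245 − 113) = 201.004 → 201
B = 128 + 0.6667 × (134 − 128) = 132 → 132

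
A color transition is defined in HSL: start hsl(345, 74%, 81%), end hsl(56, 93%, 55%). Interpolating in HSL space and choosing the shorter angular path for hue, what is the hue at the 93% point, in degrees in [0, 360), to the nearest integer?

51

Hue: 56 − 345 = -289°, but |-289| > 180 so the shorter arc goes the other way: Δh = -289 + 360 = 71°.
H = 345 + 0.93 × (71) = 411.03 → 411 → 411 mod 360 = 51°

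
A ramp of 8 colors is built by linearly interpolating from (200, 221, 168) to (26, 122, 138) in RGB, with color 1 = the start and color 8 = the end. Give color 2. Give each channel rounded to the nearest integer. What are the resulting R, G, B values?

With 8 swatches and endpoints inclusive, swatch 2 sits at t = (2 − 1)/(8 − 1) = 1/7 ≈ 0.1429.
R = 200 + 0.1429 × (26 − 200) = 175.135 → 175
G = 221 + 0.1429 × (122 − 221) = 206.853 → 207
B = 168 + 0.1429 × (138 − 168) = 163.713 → 164

(175, 207, 164)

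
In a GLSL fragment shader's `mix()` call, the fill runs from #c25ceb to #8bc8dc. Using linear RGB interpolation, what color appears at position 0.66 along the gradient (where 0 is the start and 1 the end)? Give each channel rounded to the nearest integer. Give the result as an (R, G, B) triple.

#c25ceb → (194, 92, 235); #8bc8dc → (139, 200, 220).
R = 194 + 0.66 × (139 − 194) = 194 + 0.66 × -55 = 157.7 → 158
G = 92 + 0.66 × (200 − 92) = 92 + 0.66 × 108 = 163.28 → 163
B = 235 + 0.66 × (220 − 235) = 235 + 0.66 × -15 = 225.1 → 225

(158, 163, 225)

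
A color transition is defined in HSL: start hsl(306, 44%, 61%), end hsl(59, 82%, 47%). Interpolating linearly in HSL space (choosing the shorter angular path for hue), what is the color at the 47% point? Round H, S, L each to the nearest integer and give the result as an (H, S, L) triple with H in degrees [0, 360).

(359, 62, 54)

Hue: 59 − 306 = -247°, but |-247| > 180 so the shorter arc goes the other way: Δh = -247 + 360 = 113°.
H = 306 + 0.47 × (113) = 359.11 → 359°
S = 44 + 0.47 × (82 − 44) = 61.86 → 62%
L = 61 + 0.47 × (47 − 61) = 54.42 → 54%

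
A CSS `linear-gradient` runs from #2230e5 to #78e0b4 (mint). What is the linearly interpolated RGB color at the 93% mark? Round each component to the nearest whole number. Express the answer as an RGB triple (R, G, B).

#2230e5 → (34, 48, 229); #78e0b4 → (120, 224, 180).
93% corresponds to t = 0.93.
R = 34 + 0.93 × (120 − 34) = 34 + 0.93 × 86 = 113.98 → 114
G = 48 + 0.93 × (224 − 48) = 48 + 0.93 × 176 = 211.68 → 212
B = 229 + 0.93 × (180 − 229) = 229 + 0.93 × -49 = 183.43 → 183

(114, 212, 183)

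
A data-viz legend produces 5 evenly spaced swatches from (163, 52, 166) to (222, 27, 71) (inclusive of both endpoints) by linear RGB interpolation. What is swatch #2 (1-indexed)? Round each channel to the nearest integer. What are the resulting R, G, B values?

With 5 swatches and endpoints inclusive, swatch 2 sits at t = (2 − 1)/(5 − 1) = 1/4 ≈ 0.25.
R = 163 + 0.25 × (222 − 163) = 177.75 → 178
G = 52 + 0.25 × (27 − 52) = 45.75 → 46
B = 166 + 0.25 × (71 − 166) = 142.25 → 142

(178, 46, 142)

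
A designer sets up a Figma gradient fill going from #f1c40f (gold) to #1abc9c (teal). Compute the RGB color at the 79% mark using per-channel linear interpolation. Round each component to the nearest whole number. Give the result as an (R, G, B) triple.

#f1c40f → (241, 196, 15); #1abc9c → (26, 188, 156).
79% corresponds to t = 0.79.
R = 241 + 0.79 × (26 − 241) = 241 + 0.79 × -215 = 71.15 → 71
G = 196 + 0.79 × (188 − 196) = 196 + 0.79 × -8 = 189.68 → 190
B = 15 + 0.79 × (156 − 15) = 15 + 0.79 × 141 = 126.39 → 126
So the blended color is (71, 190, 126), about #47be7e.

(71, 190, 126)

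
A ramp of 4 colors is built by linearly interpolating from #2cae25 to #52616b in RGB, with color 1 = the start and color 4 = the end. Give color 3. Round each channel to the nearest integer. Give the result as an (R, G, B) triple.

(69, 123, 84)

With 4 swatches and endpoints inclusive, swatch 3 sits at t = (3 − 1)/(4 − 1) = 2/3 ≈ 0.6667.
#2cae25 → (44, 174, 37); #52616b → (82, 97, 107).
R = 44 + 0.6667 × (82 − 44) = 69.335 → 69
G = 174 + 0.6667 × (97 − 174) = 122.664 → 123
B = 37 + 0.6667 × (107 − 37) = 83.669 → 84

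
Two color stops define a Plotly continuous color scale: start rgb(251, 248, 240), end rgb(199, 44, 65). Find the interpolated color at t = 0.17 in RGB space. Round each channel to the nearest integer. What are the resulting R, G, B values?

R = 251 + 0.17 × (199 − 251) = 251 + 0.17 × -52 = 242.16 → 242
G = 248 + 0.17 × (44 − 248) = 248 + 0.17 × -204 = 213.32 → 213
B = 240 + 0.17 × (65 − 240) = 240 + 0.17 × -175 = 210.25 → 210
So the blended color is (242, 213, 210), about #f2d5d2.

(242, 213, 210)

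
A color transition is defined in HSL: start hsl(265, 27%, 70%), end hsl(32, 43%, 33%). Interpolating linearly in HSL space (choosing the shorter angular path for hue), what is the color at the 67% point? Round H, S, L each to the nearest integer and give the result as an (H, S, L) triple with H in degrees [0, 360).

(350, 38, 45)

Hue: 32 − 265 = -233°, but |-233| > 180 so the shorter arc goes the other way: Δh = -233 + 360 = 127°.
H = 265 + 0.67 × (127) = 350.09 → 350°
S = 27 + 0.67 × (43 − 27) = 37.72 → 38%
L = 70 + 0.67 × (33 − 70) = 45.21 → 45%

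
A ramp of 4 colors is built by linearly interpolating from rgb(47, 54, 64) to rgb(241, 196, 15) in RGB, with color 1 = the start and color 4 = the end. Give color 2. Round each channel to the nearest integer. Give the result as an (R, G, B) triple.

With 4 swatches and endpoints inclusive, swatch 2 sits at t = (2 − 1)/(4 − 1) = 1/3 ≈ 0.3333.
R = 47 + 0.3333 × (241 − 47) = 111.66 → 112
G = 54 + 0.3333 × (196 − 54) = 101.329 → 101
B = 64 + 0.3333 × (15 − 64) = 47.668 → 48

(112, 101, 48)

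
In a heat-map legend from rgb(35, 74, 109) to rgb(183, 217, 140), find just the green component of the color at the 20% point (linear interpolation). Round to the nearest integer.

G = 74 + 0.2 × (217 − 74) = 102.6 → 103

103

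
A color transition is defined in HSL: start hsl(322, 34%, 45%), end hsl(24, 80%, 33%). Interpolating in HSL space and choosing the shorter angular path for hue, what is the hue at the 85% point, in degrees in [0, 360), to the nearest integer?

Hue: 24 − 322 = -298°, but |-298| > 180 so the shorter arc goes the other way: Δh = -298 + 360 = 62°.
H = 322 + 0.85 × (62) = 374.7 → 375 → 375 mod 360 = 15°

15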